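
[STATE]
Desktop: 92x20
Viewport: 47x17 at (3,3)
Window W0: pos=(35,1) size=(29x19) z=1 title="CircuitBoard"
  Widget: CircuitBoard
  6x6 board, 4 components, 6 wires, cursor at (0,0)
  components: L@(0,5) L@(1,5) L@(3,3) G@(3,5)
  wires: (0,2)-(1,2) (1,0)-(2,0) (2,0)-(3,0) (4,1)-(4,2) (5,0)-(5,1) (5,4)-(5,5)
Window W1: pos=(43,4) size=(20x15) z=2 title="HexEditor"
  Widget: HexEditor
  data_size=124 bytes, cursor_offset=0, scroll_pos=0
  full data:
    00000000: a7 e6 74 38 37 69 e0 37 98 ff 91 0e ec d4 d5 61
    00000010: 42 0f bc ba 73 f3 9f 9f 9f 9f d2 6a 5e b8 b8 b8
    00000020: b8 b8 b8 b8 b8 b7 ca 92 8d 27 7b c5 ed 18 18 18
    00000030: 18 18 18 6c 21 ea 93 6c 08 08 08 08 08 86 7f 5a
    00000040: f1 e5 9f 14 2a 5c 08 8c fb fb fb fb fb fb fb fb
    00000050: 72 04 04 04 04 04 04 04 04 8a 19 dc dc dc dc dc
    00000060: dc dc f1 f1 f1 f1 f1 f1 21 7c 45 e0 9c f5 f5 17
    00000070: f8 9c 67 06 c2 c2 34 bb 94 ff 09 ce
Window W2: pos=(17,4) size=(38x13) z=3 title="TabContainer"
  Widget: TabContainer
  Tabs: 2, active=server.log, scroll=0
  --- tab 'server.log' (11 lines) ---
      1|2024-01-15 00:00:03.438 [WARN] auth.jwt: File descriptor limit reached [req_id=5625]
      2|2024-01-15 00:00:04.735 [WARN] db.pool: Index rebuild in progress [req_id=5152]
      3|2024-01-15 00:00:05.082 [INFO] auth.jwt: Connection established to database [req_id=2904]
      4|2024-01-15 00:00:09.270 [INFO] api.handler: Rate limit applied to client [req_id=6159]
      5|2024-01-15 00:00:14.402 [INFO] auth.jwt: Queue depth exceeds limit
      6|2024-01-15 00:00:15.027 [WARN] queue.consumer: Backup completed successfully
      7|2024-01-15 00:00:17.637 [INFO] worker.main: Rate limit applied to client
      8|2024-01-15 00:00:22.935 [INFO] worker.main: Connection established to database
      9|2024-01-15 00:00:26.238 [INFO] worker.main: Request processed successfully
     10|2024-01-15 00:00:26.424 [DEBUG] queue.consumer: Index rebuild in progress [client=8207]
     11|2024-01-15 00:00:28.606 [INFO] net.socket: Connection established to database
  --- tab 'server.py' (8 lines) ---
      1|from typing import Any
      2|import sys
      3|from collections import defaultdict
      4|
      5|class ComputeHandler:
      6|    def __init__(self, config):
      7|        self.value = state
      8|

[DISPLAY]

                                ┠──────────────
              ┏━━━━━━━━━━━━━━━━━━━━━━━━━━━━━━━━
              ┃ TabContainer                   
              ┠────────────────────────────────
              ┃[server.log]│ server.py         
              ┃────────────────────────────────
              ┃2024-01-15 00:00:03.438 [WARN] a
              ┃2024-01-15 00:00:04.735 [WARN] d
              ┃2024-01-15 00:00:05.082 [INFO] a
              ┃2024-01-15 00:00:09.270 [INFO] a
              ┃2024-01-15 00:00:14.402 [INFO] a
              ┃2024-01-15 00:00:15.027 [WARN] q
              ┃2024-01-15 00:00:17.637 [INFO] w
              ┗━━━━━━━━━━━━━━━━━━━━━━━━━━━━━━━━
                                ┃       ┃      
                                ┃       ┗━━━━━━
                                ┗━━━━━━━━━━━━━━


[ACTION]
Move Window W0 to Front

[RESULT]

                                ┠──────────────
              ┏━━━━━━━━━━━━━━━━━┃   0 1 2 3 4 5
              ┃ TabContainer    ┃0  [.]      · 
              ┠─────────────────┃            │ 
              ┃[server.log]│ ser┃1   ·       · 
              ┃─────────────────┃    │         
              ┃2024-01-15 00:00:┃2   ·         
              ┃2024-01-15 00:00:┃    │         
              ┃2024-01-15 00:00:┃3   ·         
              ┃2024-01-15 00:00:┃              
              ┃2024-01-15 00:00:┃4       · ─ · 
              ┃2024-01-15 00:00:┃              
              ┃2024-01-15 00:00:┃5   · ─ ·     
              ┗━━━━━━━━━━━━━━━━━┃Cursor: (0,0) 
                                ┃              
                                ┃              
                                ┗━━━━━━━━━━━━━━


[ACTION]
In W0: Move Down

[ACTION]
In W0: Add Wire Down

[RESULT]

                                ┠──────────────
              ┏━━━━━━━━━━━━━━━━━┃   0 1 2 3 4 5
              ┃ TabContainer    ┃0           · 
              ┠─────────────────┃            │ 
              ┃[server.log]│ ser┃1  [.]      · 
              ┃─────────────────┃    │         
              ┃2024-01-15 00:00:┃2   ·         
              ┃2024-01-15 00:00:┃    │         
              ┃2024-01-15 00:00:┃3   ·         
              ┃2024-01-15 00:00:┃              
              ┃2024-01-15 00:00:┃4       · ─ · 
              ┃2024-01-15 00:00:┃              
              ┃2024-01-15 00:00:┃5   · ─ ·     
              ┗━━━━━━━━━━━━━━━━━┃Cursor: (1,0) 
                                ┃              
                                ┃              
                                ┗━━━━━━━━━━━━━━


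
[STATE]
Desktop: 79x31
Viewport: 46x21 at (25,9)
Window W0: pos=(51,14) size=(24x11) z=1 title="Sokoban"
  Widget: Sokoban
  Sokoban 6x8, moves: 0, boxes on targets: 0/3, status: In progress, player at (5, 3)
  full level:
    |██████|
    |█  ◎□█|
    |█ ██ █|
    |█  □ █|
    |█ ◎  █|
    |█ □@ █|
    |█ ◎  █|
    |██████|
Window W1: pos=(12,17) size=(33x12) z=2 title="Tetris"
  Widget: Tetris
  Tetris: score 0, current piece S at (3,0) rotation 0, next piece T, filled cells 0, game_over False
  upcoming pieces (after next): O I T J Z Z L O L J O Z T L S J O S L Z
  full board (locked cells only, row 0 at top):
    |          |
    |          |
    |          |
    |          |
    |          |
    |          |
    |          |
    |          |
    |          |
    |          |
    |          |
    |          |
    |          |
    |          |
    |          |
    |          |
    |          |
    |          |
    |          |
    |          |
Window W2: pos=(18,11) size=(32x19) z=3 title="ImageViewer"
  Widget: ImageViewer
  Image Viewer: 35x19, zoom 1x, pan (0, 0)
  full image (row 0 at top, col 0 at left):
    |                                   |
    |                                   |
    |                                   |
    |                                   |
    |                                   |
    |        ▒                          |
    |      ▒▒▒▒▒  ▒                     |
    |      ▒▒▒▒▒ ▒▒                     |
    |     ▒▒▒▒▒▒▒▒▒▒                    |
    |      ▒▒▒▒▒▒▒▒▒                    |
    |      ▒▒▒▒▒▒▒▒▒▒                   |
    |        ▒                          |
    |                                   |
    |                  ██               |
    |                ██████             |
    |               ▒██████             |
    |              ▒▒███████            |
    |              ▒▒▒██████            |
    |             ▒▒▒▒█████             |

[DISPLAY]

                                              
                                              
━━━━━━━━━━━━━━━━━━━━━━━━┓                     
Viewer                  ┃                     
────────────────────────┨                     
                        ┃ ┏━━━━━━━━━━━━━━━━━━━
                        ┃ ┃ Sokoban           
                        ┃ ┠───────────────────
                        ┃ ┃██████             
                        ┃ ┃█  ◎□█             
  ▒                     ┃ ┃█ ██ █             
▒▒▒▒▒  ▒                ┃ ┃█  □ █             
▒▒▒▒▒ ▒▒                ┃ ┃█ ◎  █             
▒▒▒▒▒▒▒▒▒               ┃ ┃█ □@ █             
▒▒▒▒▒▒▒▒▒               ┃ ┃█ ◎  █             
▒▒▒▒▒▒▒▒▒▒              ┃ ┗━━━━━━━━━━━━━━━━━━━
  ▒                     ┃                     
                        ┃                     
            ██          ┃                     
          ██████        ┃                     
━━━━━━━━━━━━━━━━━━━━━━━━┛                     


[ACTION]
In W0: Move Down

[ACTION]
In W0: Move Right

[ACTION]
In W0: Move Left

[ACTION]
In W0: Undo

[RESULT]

                                              
                                              
━━━━━━━━━━━━━━━━━━━━━━━━┓                     
Viewer                  ┃                     
────────────────────────┨                     
                        ┃ ┏━━━━━━━━━━━━━━━━━━━
                        ┃ ┃ Sokoban           
                        ┃ ┠───────────────────
                        ┃ ┃██████             
                        ┃ ┃█  ◎□█             
  ▒                     ┃ ┃█ ██ █             
▒▒▒▒▒  ▒                ┃ ┃█  □ █             
▒▒▒▒▒ ▒▒                ┃ ┃█ ◎  █             
▒▒▒▒▒▒▒▒▒               ┃ ┃█ □  █             
▒▒▒▒▒▒▒▒▒               ┃ ┃█ ◎ @█             
▒▒▒▒▒▒▒▒▒▒              ┃ ┗━━━━━━━━━━━━━━━━━━━
  ▒                     ┃                     
                        ┃                     
            ██          ┃                     
          ██████        ┃                     
━━━━━━━━━━━━━━━━━━━━━━━━┛                     


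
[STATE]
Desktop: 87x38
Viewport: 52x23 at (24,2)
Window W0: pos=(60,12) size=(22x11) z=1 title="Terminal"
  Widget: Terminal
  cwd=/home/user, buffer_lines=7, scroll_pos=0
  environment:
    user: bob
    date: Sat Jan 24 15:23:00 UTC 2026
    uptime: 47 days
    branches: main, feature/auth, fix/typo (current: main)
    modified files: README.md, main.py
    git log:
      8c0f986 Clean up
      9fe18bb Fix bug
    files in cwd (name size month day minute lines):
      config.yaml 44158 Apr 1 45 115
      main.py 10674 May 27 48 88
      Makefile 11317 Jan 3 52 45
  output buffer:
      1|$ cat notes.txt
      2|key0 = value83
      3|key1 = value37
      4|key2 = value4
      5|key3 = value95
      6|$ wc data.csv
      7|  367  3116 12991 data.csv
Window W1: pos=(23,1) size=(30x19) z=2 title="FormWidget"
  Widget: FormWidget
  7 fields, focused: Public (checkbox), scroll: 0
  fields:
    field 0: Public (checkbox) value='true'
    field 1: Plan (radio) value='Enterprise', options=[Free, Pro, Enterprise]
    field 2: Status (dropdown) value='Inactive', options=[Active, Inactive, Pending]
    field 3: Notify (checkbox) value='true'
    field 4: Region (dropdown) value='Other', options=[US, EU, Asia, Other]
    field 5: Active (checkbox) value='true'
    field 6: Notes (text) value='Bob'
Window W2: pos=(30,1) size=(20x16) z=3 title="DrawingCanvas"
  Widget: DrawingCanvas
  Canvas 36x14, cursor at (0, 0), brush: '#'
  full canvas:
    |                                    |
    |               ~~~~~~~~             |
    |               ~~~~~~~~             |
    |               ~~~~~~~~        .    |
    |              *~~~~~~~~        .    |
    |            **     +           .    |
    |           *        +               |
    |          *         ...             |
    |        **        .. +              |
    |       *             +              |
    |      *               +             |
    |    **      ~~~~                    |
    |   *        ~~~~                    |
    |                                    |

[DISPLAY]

 FormW┃ DrawingCanvas    ┃  ┃                       
──────┠──────────────────┨──┨                       
> Publ┃+                 ┃  ┃                       
  Plan┃               ~~~┃) ┃                       
  Stat┃               ~~~┃▼]┃                       
  Noti┃               ~~~┃  ┃                       
  Regi┃              *~~~┃▼]┃                       
  Acti┃            **    ┃  ┃                       
  Note┃           *      ┃ ]┃                       
      ┃          *       ┃  ┃                       
      ┃        **        ┃  ┃       ┏━━━━━━━━━━━━━━━
      ┃       *          ┃  ┃       ┃ Terminal      
      ┃      *           ┃  ┃       ┠───────────────
      ┃    **      ~~~~  ┃  ┃       ┃$ cat notes.txt
      ┗━━━━━━━━━━━━━━━━━━┛  ┃       ┃key0 = value83 
                            ┃       ┃key1 = value37 
                            ┃       ┃key2 = value4  
━━━━━━━━━━━━━━━━━━━━━━━━━━━━┛       ┃key3 = value95 
                                    ┃$ wc data.csv  
                                    ┃  367  3116 129
                                    ┗━━━━━━━━━━━━━━━
                                                    
                                                    


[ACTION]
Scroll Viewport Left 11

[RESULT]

          ┃ FormW┃ DrawingCanvas    ┃  ┃            
          ┠──────┠──────────────────┨──┨            
          ┃> Publ┃+                 ┃  ┃            
          ┃  Plan┃               ~~~┃) ┃            
          ┃  Stat┃               ~~~┃▼]┃            
          ┃  Noti┃               ~~~┃  ┃            
          ┃  Regi┃              *~~~┃▼]┃            
          ┃  Acti┃            **    ┃  ┃            
          ┃  Note┃           *      ┃ ]┃            
          ┃      ┃          *       ┃  ┃            
          ┃      ┃        **        ┃  ┃       ┏━━━━
          ┃      ┃       *          ┃  ┃       ┃ Ter
          ┃      ┃      *           ┃  ┃       ┠────
          ┃      ┃    **      ~~~~  ┃  ┃       ┃$ ca
          ┃      ┗━━━━━━━━━━━━━━━━━━┛  ┃       ┃key0
          ┃                            ┃       ┃key1
          ┃                            ┃       ┃key2
          ┗━━━━━━━━━━━━━━━━━━━━━━━━━━━━┛       ┃key3
                                               ┃$ wc
                                               ┃  36
                                               ┗━━━━
                                                    
                                                    


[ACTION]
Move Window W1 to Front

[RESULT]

          ┃ FormWidget                 ┃            
          ┠────────────────────────────┨            
          ┃> Public:     [x]           ┃            
          ┃  Plan:       ( ) Free  ( ) ┃            
          ┃  Status:     [Inactive   ▼]┃            
          ┃  Notify:     [x]           ┃            
          ┃  Region:     [Other      ▼]┃            
          ┃  Active:     [x]           ┃            
          ┃  Notes:      [Bob         ]┃            
          ┃                            ┃            
          ┃                            ┃       ┏━━━━
          ┃                            ┃       ┃ Ter
          ┃                            ┃       ┠────
          ┃                            ┃       ┃$ ca
          ┃                            ┃       ┃key0
          ┃                            ┃       ┃key1
          ┃                            ┃       ┃key2
          ┗━━━━━━━━━━━━━━━━━━━━━━━━━━━━┛       ┃key3
                                               ┃$ wc
                                               ┃  36
                                               ┗━━━━
                                                    
                                                    


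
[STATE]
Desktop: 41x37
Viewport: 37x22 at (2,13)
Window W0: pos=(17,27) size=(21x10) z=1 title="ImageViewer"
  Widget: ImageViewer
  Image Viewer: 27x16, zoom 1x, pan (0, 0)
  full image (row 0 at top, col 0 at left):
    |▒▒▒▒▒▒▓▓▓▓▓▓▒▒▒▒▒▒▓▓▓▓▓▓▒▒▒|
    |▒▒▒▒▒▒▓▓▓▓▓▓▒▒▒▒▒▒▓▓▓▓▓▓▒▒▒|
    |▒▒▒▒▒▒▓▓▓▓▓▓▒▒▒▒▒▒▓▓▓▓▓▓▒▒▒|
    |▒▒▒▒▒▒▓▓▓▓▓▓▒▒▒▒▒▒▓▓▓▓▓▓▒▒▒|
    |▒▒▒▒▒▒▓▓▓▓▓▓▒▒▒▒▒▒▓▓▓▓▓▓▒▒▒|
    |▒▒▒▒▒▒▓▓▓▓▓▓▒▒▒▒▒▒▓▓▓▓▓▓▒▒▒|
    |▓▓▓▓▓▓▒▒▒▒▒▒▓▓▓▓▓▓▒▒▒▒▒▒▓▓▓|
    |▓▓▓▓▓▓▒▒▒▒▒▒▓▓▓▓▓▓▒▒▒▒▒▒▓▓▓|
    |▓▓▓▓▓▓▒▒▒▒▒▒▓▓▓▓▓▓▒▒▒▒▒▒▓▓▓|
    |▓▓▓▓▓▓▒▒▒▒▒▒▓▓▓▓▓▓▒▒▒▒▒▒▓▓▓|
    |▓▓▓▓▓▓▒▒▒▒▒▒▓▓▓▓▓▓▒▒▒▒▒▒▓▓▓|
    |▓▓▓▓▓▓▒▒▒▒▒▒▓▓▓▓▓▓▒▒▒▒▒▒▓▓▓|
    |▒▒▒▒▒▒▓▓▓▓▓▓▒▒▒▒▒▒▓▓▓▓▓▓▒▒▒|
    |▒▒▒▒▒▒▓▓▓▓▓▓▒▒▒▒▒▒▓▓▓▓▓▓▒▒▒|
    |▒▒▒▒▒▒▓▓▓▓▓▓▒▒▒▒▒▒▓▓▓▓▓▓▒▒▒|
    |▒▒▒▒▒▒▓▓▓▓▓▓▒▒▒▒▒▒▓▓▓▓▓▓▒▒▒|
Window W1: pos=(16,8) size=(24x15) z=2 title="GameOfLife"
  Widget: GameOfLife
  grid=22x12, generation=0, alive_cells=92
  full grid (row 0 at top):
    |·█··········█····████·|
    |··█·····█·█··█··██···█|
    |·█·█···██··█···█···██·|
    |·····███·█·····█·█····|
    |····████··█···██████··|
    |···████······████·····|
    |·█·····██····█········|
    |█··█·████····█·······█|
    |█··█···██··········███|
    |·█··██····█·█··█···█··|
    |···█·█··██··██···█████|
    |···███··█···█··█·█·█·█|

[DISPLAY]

              ┃·█·█···██··█···█···██·
              ┃·····███·█·····█·█····
              ┃····████··█···██████··
              ┃···████······████·····
              ┃·█·····██····█········
              ┃█··█·████····█·······█
              ┃█··█···██··········███
              ┃·█··██····█·█··█···█··
              ┃···█·█··██··██···█████
              ┗━━━━━━━━━━━━━━━━━━━━━━
                                     
                                     
                                     
                                     
               ┏━━━━━━━━━━━━━━━━━━━┓ 
               ┃ ImageViewer       ┃ 
               ┠───────────────────┨ 
               ┃▒▒▒▒▒▒▓▓▓▓▓▓▒▒▒▒▒▒▓┃ 
               ┃▒▒▒▒▒▒▓▓▓▓▓▓▒▒▒▒▒▒▓┃ 
               ┃▒▒▒▒▒▒▓▓▓▓▓▓▒▒▒▒▒▒▓┃ 
               ┃▒▒▒▒▒▒▓▓▓▓▓▓▒▒▒▒▒▒▓┃ 
               ┃▒▒▒▒▒▒▓▓▓▓▓▓▒▒▒▒▒▒▓┃ 


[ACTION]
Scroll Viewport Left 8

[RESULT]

                ┃·█·█···██··█···█···█
                ┃·····███·█·····█·█··
                ┃····████··█···██████
                ┃···████······████···
                ┃·█·····██····█······
                ┃█··█·████····█······
                ┃█··█···██··········█
                ┃·█··██····█·█··█···█
                ┃···█·█··██··██···███
                ┗━━━━━━━━━━━━━━━━━━━━
                                     
                                     
                                     
                                     
                 ┏━━━━━━━━━━━━━━━━━━━
                 ┃ ImageViewer       
                 ┠───────────────────
                 ┃▒▒▒▒▒▒▓▓▓▓▓▓▒▒▒▒▒▒▓
                 ┃▒▒▒▒▒▒▓▓▓▓▓▓▒▒▒▒▒▒▓
                 ┃▒▒▒▒▒▒▓▓▓▓▓▓▒▒▒▒▒▒▓
                 ┃▒▒▒▒▒▒▓▓▓▓▓▓▒▒▒▒▒▒▓
                 ┃▒▒▒▒▒▒▓▓▓▓▓▓▒▒▒▒▒▒▓


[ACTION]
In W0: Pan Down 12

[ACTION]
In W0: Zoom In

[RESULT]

                ┃·█·█···██··█···█···█
                ┃·····███·█·····█·█··
                ┃····████··█···██████
                ┃···████······████···
                ┃·█·····██····█······
                ┃█··█·████····█······
                ┃█··█···██··········█
                ┃·█··██····█·█··█···█
                ┃···█·█··██··██···███
                ┗━━━━━━━━━━━━━━━━━━━━
                                     
                                     
                                     
                                     
                 ┏━━━━━━━━━━━━━━━━━━━
                 ┃ ImageViewer       
                 ┠───────────────────
                 ┃▓▓▓▓▓▓▓▓▓▓▓▓▒▒▒▒▒▒▒
                 ┃▓▓▓▓▓▓▓▓▓▓▓▓▒▒▒▒▒▒▒
                 ┃▓▓▓▓▓▓▓▓▓▓▓▓▒▒▒▒▒▒▒
                 ┃▓▓▓▓▓▓▓▓▓▓▓▓▒▒▒▒▒▒▒
                 ┃▓▓▓▓▓▓▓▓▓▓▓▓▒▒▒▒▒▒▒


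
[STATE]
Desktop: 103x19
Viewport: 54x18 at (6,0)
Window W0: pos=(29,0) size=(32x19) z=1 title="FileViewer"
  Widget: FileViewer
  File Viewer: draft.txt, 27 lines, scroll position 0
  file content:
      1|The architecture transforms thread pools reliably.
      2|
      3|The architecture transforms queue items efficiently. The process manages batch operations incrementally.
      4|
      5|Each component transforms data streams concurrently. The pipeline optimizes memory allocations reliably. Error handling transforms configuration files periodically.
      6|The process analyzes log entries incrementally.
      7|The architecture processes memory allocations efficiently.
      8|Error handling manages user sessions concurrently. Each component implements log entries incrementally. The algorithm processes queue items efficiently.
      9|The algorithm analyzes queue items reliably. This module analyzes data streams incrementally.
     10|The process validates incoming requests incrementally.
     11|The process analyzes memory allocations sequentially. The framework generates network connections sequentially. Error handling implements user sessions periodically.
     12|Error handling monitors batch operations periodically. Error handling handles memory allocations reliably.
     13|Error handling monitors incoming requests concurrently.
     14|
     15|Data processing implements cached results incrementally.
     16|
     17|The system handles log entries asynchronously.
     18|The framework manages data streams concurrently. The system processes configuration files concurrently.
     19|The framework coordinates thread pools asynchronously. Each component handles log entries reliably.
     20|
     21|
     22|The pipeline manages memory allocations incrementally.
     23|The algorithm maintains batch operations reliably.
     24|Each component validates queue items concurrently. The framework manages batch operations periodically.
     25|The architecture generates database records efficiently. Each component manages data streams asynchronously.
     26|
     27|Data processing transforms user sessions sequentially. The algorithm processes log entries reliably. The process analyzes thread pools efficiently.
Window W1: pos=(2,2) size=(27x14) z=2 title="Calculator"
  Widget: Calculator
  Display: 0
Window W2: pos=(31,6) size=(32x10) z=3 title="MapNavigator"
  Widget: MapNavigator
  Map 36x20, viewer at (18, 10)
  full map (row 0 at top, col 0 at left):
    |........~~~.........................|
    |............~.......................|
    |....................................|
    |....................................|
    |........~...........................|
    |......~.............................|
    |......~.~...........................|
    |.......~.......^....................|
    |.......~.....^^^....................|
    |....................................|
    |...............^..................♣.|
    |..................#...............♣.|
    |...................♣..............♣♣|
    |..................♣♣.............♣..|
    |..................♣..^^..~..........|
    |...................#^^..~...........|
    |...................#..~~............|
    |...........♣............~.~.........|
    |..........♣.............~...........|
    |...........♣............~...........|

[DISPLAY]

                       ┏━━━━━━━━━━━━━━━━━━━━━━━━━━━━━━
                       ┃ FileViewer                   
━━━━━━━━━━━━━━━━━━━━━━┓┠──────────────────────────────
lculator              ┃┃The architecture transforms t▲
──────────────────────┨┃                             █
                     0┃┃The architecture transforms q░
─┬───┬───┬───┐        ┃┃ ┏━━━━━━━━━━━━━━━━━━━━━━━━━━━━
 │ 8 │ 9 │ ÷ │        ┃┃E┃ MapNavigator               
─┼───┼───┼───┤        ┃┃T┠────────────────────────────
 │ 5 │ 6 │ × │        ┃┃T┃....~.......^...............
─┼───┼───┼───┤        ┃┃E┃....~.....^^^...............
 │ 2 │ 3 │ - │        ┃┃T┃............................
─┼───┼───┼───┤        ┃┃T┃............^..@............
 │ . │ = │ + │        ┃┃T┃...............#............
─┴───┴───┴───┘        ┃┃E┃................♣...........
━━━━━━━━━━━━━━━━━━━━━━┛┃E┗━━━━━━━━━━━━━━━━━━━━━━━━━━━━
                       ┃                             ░
                       ┃Data processing implements ca▼


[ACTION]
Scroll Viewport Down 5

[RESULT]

                       ┃ FileViewer                   
━━━━━━━━━━━━━━━━━━━━━━┓┠──────────────────────────────
lculator              ┃┃The architecture transforms t▲
──────────────────────┨┃                             █
                     0┃┃The architecture transforms q░
─┬───┬───┬───┐        ┃┃ ┏━━━━━━━━━━━━━━━━━━━━━━━━━━━━
 │ 8 │ 9 │ ÷ │        ┃┃E┃ MapNavigator               
─┼───┼───┼───┤        ┃┃T┠────────────────────────────
 │ 5 │ 6 │ × │        ┃┃T┃....~.......^...............
─┼───┼───┼───┤        ┃┃E┃....~.....^^^...............
 │ 2 │ 3 │ - │        ┃┃T┃............................
─┼───┼───┼───┤        ┃┃T┃............^..@............
 │ . │ = │ + │        ┃┃T┃...............#............
─┴───┴───┴───┘        ┃┃E┃................♣...........
━━━━━━━━━━━━━━━━━━━━━━┛┃E┗━━━━━━━━━━━━━━━━━━━━━━━━━━━━
                       ┃                             ░
                       ┃Data processing implements ca▼
                       ┗━━━━━━━━━━━━━━━━━━━━━━━━━━━━━━


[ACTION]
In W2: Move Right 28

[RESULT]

                       ┃ FileViewer                   
━━━━━━━━━━━━━━━━━━━━━━┓┠──────────────────────────────
lculator              ┃┃The architecture transforms t▲
──────────────────────┨┃                             █
                     0┃┃The architecture transforms q░
─┬───┬───┬───┐        ┃┃ ┏━━━━━━━━━━━━━━━━━━━━━━━━━━━━
 │ 8 │ 9 │ ÷ │        ┃┃E┃ MapNavigator               
─┼───┼───┼───┤        ┃┃T┠────────────────────────────
 │ 5 │ 6 │ × │        ┃┃T┃................            
─┼───┼───┼───┤        ┃┃E┃................            
 │ 2 │ 3 │ - │        ┃┃T┃................            
─┼───┼───┼───┤        ┃┃T┃..............♣@            
 │ . │ = │ + │        ┃┃T┃..............♣.            
─┴───┴───┴───┘        ┃┃E┃..............♣♣            
━━━━━━━━━━━━━━━━━━━━━━┛┃E┗━━━━━━━━━━━━━━━━━━━━━━━━━━━━
                       ┃                             ░
                       ┃Data processing implements ca▼
                       ┗━━━━━━━━━━━━━━━━━━━━━━━━━━━━━━


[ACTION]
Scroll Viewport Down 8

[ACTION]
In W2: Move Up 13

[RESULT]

                       ┃ FileViewer                   
━━━━━━━━━━━━━━━━━━━━━━┓┠──────────────────────────────
lculator              ┃┃The architecture transforms t▲
──────────────────────┨┃                             █
                     0┃┃The architecture transforms q░
─┬───┬───┬───┐        ┃┃ ┏━━━━━━━━━━━━━━━━━━━━━━━━━━━━
 │ 8 │ 9 │ ÷ │        ┃┃E┃ MapNavigator               
─┼───┼───┼───┤        ┃┃T┠────────────────────────────
 │ 5 │ 6 │ × │        ┃┃T┃                            
─┼───┼───┼───┤        ┃┃E┃                            
 │ 2 │ 3 │ - │        ┃┃T┃                            
─┼───┼───┼───┤        ┃┃T┃...............@            
 │ . │ = │ + │        ┃┃T┃................            
─┴───┴───┴───┘        ┃┃E┃................            
━━━━━━━━━━━━━━━━━━━━━━┛┃E┗━━━━━━━━━━━━━━━━━━━━━━━━━━━━
                       ┃                             ░
                       ┃Data processing implements ca▼
                       ┗━━━━━━━━━━━━━━━━━━━━━━━━━━━━━━


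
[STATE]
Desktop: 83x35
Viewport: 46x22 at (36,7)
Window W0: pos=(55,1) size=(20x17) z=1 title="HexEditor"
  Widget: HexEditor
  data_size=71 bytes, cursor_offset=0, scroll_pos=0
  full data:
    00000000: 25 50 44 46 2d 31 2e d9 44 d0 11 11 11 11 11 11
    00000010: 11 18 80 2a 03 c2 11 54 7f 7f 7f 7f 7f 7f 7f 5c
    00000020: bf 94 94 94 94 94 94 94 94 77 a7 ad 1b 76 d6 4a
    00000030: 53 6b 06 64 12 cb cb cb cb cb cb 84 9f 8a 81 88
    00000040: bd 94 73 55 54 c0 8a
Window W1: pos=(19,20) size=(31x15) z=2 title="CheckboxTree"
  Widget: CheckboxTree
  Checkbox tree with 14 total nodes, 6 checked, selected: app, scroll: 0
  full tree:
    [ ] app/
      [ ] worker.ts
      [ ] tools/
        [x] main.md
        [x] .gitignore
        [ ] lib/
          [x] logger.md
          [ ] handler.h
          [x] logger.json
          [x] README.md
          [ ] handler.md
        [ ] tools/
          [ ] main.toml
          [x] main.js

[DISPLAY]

                   ┃00000030  53 6b 06┃       
                   ┃00000040  bd 94 73┃       
                   ┃                  ┃       
                   ┃                  ┃       
                   ┃                  ┃       
                   ┃                  ┃       
                   ┃                  ┃       
                   ┃                  ┃       
                   ┃                  ┃       
                   ┃                  ┃       
                   ┗━━━━━━━━━━━━━━━━━━┛       
                                              
                                              
━━━━━━━━━━━━━┓                                
             ┃                                
─────────────┨                                
             ┃                                
             ┃                                
             ┃                                
             ┃                                
ore          ┃                                
             ┃                                


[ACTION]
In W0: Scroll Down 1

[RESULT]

                   ┃00000040  bd 94 73┃       
                   ┃                  ┃       
                   ┃                  ┃       
                   ┃                  ┃       
                   ┃                  ┃       
                   ┃                  ┃       
                   ┃                  ┃       
                   ┃                  ┃       
                   ┃                  ┃       
                   ┃                  ┃       
                   ┗━━━━━━━━━━━━━━━━━━┛       
                                              
                                              
━━━━━━━━━━━━━┓                                
             ┃                                
─────────────┨                                
             ┃                                
             ┃                                
             ┃                                
             ┃                                
ore          ┃                                
             ┃                                


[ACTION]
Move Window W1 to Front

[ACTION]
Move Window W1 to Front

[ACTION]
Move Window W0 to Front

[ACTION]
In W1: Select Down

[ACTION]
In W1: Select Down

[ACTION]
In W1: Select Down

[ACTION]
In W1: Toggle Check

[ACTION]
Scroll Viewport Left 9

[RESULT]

                            ┃00000040  bd 94 7
                            ┃                 
                            ┃                 
                            ┃                 
                            ┃                 
                            ┃                 
                            ┃                 
                            ┃                 
                            ┃                 
                            ┃                 
                            ┗━━━━━━━━━━━━━━━━━
                                              
                                              
━━━━━━━━━━━━━━━━━━━━━━┓                       
oxTree                ┃                       
──────────────────────┨                       
p/                    ┃                       
worker.ts             ┃                       
tools/                ┃                       
] main.md             ┃                       
] .gitignore          ┃                       
] lib/                ┃                       


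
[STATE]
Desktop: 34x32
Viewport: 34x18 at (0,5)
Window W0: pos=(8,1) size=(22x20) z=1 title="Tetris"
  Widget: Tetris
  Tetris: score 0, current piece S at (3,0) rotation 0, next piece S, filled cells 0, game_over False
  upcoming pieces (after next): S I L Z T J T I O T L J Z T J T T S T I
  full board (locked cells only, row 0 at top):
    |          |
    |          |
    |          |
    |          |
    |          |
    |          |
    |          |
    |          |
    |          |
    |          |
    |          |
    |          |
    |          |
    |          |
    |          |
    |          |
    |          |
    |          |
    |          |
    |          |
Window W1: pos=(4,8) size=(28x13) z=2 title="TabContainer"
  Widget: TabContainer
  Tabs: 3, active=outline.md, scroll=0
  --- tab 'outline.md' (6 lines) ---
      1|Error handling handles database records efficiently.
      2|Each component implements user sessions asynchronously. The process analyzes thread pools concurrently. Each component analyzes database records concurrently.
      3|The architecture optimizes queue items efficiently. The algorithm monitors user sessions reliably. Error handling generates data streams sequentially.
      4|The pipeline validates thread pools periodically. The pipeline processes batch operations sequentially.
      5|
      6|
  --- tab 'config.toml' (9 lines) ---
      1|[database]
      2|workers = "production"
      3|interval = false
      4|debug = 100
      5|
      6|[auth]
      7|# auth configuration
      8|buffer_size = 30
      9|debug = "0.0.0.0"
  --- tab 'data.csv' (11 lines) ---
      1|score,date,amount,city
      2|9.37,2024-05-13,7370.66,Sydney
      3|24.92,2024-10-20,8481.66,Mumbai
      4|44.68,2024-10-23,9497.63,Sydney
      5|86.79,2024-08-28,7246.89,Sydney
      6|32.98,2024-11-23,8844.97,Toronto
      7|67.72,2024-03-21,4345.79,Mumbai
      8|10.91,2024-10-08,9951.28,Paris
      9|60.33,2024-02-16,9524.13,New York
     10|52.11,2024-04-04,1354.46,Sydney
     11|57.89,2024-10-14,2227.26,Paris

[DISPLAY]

        ┃          │ ░░      ┃    
        ┃          │░░       ┃    
        ┃          │         ┃    
    ┏━━━━━━━━━━━━━━━━━━━━━━━━━━┓  
    ┃ TabContainer             ┃  
    ┠──────────────────────────┨  
    ┃[outline.md]│ config.toml ┃  
    ┃──────────────────────────┃  
    ┃Error handling handles dat┃  
    ┃Each component implements ┃  
    ┃The architecture optimizes┃  
    ┃The pipeline validates thr┃  
    ┃                          ┃  
    ┃                          ┃  
    ┃                          ┃  
    ┗━━━━━━━━━━━━━━━━━━━━━━━━━━┛  
                                  
                                  


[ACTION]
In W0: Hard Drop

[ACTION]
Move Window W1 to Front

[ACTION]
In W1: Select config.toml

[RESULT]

        ┃          │ ░░      ┃    
        ┃          │░░       ┃    
        ┃          │         ┃    
    ┏━━━━━━━━━━━━━━━━━━━━━━━━━━┓  
    ┃ TabContainer             ┃  
    ┠──────────────────────────┨  
    ┃ outline.md │[config.toml]┃  
    ┃──────────────────────────┃  
    ┃[database]                ┃  
    ┃workers = "production"    ┃  
    ┃interval = false          ┃  
    ┃debug = 100               ┃  
    ┃                          ┃  
    ┃[auth]                    ┃  
    ┃# auth configuration      ┃  
    ┗━━━━━━━━━━━━━━━━━━━━━━━━━━┛  
                                  
                                  
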